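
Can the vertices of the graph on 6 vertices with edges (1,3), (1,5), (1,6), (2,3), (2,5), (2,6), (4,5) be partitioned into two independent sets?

Step 1: Attempt 2-coloring using BFS:
  Start at vertex 1, assign color 0
  Color vertex 3 with color 1 (neighbor of 1)
  Color vertex 5 with color 1 (neighbor of 1)
  Color vertex 6 with color 1 (neighbor of 1)
  Color vertex 2 with color 0 (neighbor of 3)
  Color vertex 4 with color 0 (neighbor of 5)

Step 2: 2-coloring succeeded. No conflicts found.
  Set A (color 0): {1, 2, 4}
  Set B (color 1): {3, 5, 6}

The graph is bipartite with partition {1, 2, 4}, {3, 5, 6}.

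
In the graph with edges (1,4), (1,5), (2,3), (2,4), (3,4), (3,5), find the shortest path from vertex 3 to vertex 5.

Step 1: Build adjacency list:
  1: 4, 5
  2: 3, 4
  3: 2, 4, 5
  4: 1, 2, 3
  5: 1, 3

Step 2: BFS from vertex 3 to find shortest path to 5:
  vertex 2 reached at distance 1
  vertex 4 reached at distance 1
  vertex 5 reached at distance 1

Step 3: Shortest path: 3 -> 5
Path length: 1 edge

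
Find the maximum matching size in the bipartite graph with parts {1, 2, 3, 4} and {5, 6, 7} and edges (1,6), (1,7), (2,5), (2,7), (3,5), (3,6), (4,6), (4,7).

Step 1: List the neighbors of each left vertex:
  1: 6, 7
  2: 5, 7
  3: 5, 6
  4: 6, 7

Step 2: Greedily match left vertices, then look for augmenting paths:
  Match 1 -- 6
  Match 2 -- 5
  Match 4 -- 7
  No augmenting path remains.

Step 3: Verify this is maximum:
  Matching size 3 = min(|L|, |R|) = min(4, 3), which is an upper bound, so this matching is maximum.

Maximum matching: {(1,6), (2,5), (4,7)}
Size: 3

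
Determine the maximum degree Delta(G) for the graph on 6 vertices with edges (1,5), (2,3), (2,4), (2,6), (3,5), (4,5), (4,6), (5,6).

Step 1: Count edges incident to each vertex:
  deg(1) = 1 (neighbors: 5)
  deg(2) = 3 (neighbors: 3, 4, 6)
  deg(3) = 2 (neighbors: 2, 5)
  deg(4) = 3 (neighbors: 2, 5, 6)
  deg(5) = 4 (neighbors: 1, 3, 4, 6)
  deg(6) = 3 (neighbors: 2, 4, 5)

Step 2: Find maximum:
  max(1, 3, 2, 3, 4, 3) = 4 (vertex 5)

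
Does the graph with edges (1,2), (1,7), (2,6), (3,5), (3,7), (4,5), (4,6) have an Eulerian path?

Step 1: Find the degree of each vertex:
  deg(1) = 2
  deg(2) = 2
  deg(3) = 2
  deg(4) = 2
  deg(5) = 2
  deg(6) = 2
  deg(7) = 2

Step 2: Count vertices with odd degree:
  All vertices have even degree (0 odd-degree vertices)

Step 3: Apply Euler's theorem:
  - Eulerian circuit exists iff graph is connected and all vertices have even degree
  - Eulerian path exists iff graph is connected and has 0 or 2 odd-degree vertices

Graph is connected with 0 odd-degree vertices.
Both Eulerian circuit and Eulerian path exist.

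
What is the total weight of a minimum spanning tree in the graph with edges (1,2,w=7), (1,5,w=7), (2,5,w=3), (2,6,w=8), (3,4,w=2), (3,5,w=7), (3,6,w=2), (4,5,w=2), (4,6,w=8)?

Apply Kruskal's algorithm (sort edges by weight, add if no cycle):

Sorted edges by weight:
  (3,6) w=2
  (3,4) w=2
  (4,5) w=2
  (2,5) w=3
  (1,5) w=7
  (1,2) w=7
  (3,5) w=7
  (2,6) w=8
  (4,6) w=8

Add edge (3,6) w=2 -- no cycle. Running total: 2
Add edge (3,4) w=2 -- no cycle. Running total: 4
Add edge (4,5) w=2 -- no cycle. Running total: 6
Add edge (2,5) w=3 -- no cycle. Running total: 9
Add edge (1,5) w=7 -- no cycle. Running total: 16

MST edges: (3,6,w=2), (3,4,w=2), (4,5,w=2), (2,5,w=3), (1,5,w=7)
Total MST weight: 2 + 2 + 2 + 3 + 7 = 16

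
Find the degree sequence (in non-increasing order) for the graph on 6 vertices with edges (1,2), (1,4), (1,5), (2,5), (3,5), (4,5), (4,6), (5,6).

Step 1: Count edges incident to each vertex:
  deg(1) = 3 (neighbors: 2, 4, 5)
  deg(2) = 2 (neighbors: 1, 5)
  deg(3) = 1 (neighbors: 5)
  deg(4) = 3 (neighbors: 1, 5, 6)
  deg(5) = 5 (neighbors: 1, 2, 3, 4, 6)
  deg(6) = 2 (neighbors: 4, 5)

Step 2: Sort degrees in non-increasing order:
  Degrees: [3, 2, 1, 3, 5, 2] -> sorted: [5, 3, 3, 2, 2, 1]

Degree sequence: [5, 3, 3, 2, 2, 1]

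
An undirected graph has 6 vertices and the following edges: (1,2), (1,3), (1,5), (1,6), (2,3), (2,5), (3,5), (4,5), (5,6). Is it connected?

Step 1: Build adjacency list from edges:
  1: 2, 3, 5, 6
  2: 1, 3, 5
  3: 1, 2, 5
  4: 5
  5: 1, 2, 3, 4, 6
  6: 1, 5

Step 2: Run BFS/DFS from vertex 1:
  Visited: {1, 2, 3, 5, 6, 4}
  Reached 6 of 6 vertices

Step 3: All 6 vertices reached from vertex 1, so the graph is connected.
Answer: Yes, the graph is connected.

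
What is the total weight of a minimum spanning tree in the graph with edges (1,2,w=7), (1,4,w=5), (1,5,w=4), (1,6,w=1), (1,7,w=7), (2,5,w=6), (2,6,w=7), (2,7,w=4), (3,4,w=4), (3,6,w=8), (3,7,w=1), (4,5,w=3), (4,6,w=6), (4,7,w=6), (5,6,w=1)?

Apply Kruskal's algorithm (sort edges by weight, add if no cycle):

Sorted edges by weight:
  (1,6) w=1
  (3,7) w=1
  (5,6) w=1
  (4,5) w=3
  (1,5) w=4
  (2,7) w=4
  (3,4) w=4
  (1,4) w=5
  (2,5) w=6
  (4,6) w=6
  (4,7) w=6
  (1,2) w=7
  (1,7) w=7
  (2,6) w=7
  (3,6) w=8

Add edge (1,6) w=1 -- no cycle. Running total: 1
Add edge (3,7) w=1 -- no cycle. Running total: 2
Add edge (5,6) w=1 -- no cycle. Running total: 3
Add edge (4,5) w=3 -- no cycle. Running total: 6
Skip edge (1,5) w=4 -- would create cycle
Add edge (2,7) w=4 -- no cycle. Running total: 10
Add edge (3,4) w=4 -- no cycle. Running total: 14

MST edges: (1,6,w=1), (3,7,w=1), (5,6,w=1), (4,5,w=3), (2,7,w=4), (3,4,w=4)
Total MST weight: 1 + 1 + 1 + 3 + 4 + 4 = 14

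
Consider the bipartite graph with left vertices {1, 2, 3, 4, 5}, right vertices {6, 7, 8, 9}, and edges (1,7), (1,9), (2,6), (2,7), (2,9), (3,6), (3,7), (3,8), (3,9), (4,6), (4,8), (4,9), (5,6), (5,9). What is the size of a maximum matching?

Step 1: List the neighbors of each left vertex:
  1: 7, 9
  2: 6, 7, 9
  3: 6, 7, 8, 9
  4: 6, 8, 9
  5: 6, 9

Step 2: Greedily match left vertices, then look for augmenting paths:
  Match 1 -- 7
  Match 2 -- 6
  Match 3 -- 8
  Match 4 -- 9
  No augmenting path remains.

Step 3: Verify this is maximum:
  Matching size 4 = min(|L|, |R|) = min(5, 4), which is an upper bound, so this matching is maximum.

Maximum matching: {(1,7), (2,6), (3,8), (4,9)}
Size: 4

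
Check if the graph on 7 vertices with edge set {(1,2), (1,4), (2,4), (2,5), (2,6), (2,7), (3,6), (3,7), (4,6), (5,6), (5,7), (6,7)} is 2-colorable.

Step 1: Attempt 2-coloring using BFS:
  Start at vertex 1, assign color 0
  Color vertex 2 with color 1 (neighbor of 1)
  Color vertex 4 with color 1 (neighbor of 1)

Step 2: Conflict found! Vertices 2 and 4 are adjacent but have the same color.
This means the graph contains an odd cycle.

The graph is NOT bipartite.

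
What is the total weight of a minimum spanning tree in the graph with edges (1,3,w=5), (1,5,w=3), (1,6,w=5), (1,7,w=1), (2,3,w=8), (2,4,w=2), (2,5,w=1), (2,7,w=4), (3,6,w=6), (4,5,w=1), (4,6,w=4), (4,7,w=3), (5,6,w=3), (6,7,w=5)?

Apply Kruskal's algorithm (sort edges by weight, add if no cycle):

Sorted edges by weight:
  (1,7) w=1
  (2,5) w=1
  (4,5) w=1
  (2,4) w=2
  (1,5) w=3
  (4,7) w=3
  (5,6) w=3
  (2,7) w=4
  (4,6) w=4
  (1,3) w=5
  (1,6) w=5
  (6,7) w=5
  (3,6) w=6
  (2,3) w=8

Add edge (1,7) w=1 -- no cycle. Running total: 1
Add edge (2,5) w=1 -- no cycle. Running total: 2
Add edge (4,5) w=1 -- no cycle. Running total: 3
Skip edge (2,4) w=2 -- would create cycle
Add edge (1,5) w=3 -- no cycle. Running total: 6
Skip edge (4,7) w=3 -- would create cycle
Add edge (5,6) w=3 -- no cycle. Running total: 9
Skip edge (2,7) w=4 -- would create cycle
Skip edge (4,6) w=4 -- would create cycle
Add edge (1,3) w=5 -- no cycle. Running total: 14

MST edges: (1,7,w=1), (2,5,w=1), (4,5,w=1), (1,5,w=3), (5,6,w=3), (1,3,w=5)
Total MST weight: 1 + 1 + 1 + 3 + 3 + 5 = 14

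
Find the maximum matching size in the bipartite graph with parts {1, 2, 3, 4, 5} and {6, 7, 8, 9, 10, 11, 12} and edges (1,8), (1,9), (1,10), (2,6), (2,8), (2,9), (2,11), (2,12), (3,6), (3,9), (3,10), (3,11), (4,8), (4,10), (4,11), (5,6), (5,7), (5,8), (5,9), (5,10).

Step 1: List the neighbors of each left vertex:
  1: 8, 9, 10
  2: 6, 8, 9, 11, 12
  3: 6, 9, 10, 11
  4: 8, 10, 11
  5: 6, 7, 8, 9, 10

Step 2: Greedily match left vertices, then look for augmenting paths:
  Match 1 -- 8
  Match 2 -- 6
  Match 3 -- 9
  Match 4 -- 10
  Match 5 -- 7
  No augmenting path remains.

Step 3: Verify this is maximum:
  Matching size 5 = min(|L|, |R|) = min(5, 7), which is an upper bound, so this matching is maximum.

Maximum matching: {(1,8), (2,6), (3,9), (4,10), (5,7)}
Size: 5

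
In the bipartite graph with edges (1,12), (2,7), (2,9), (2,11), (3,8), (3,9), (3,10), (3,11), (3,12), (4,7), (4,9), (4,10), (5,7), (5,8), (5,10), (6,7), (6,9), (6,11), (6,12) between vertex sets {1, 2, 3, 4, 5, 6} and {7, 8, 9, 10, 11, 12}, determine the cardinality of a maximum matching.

Step 1: List the neighbors of each left vertex:
  1: 12
  2: 7, 9, 11
  3: 8, 9, 10, 11, 12
  4: 7, 9, 10
  5: 7, 8, 10
  6: 7, 9, 11, 12

Step 2: Greedily match left vertices, then look for augmenting paths:
  Match 1 -- 12
  Match 2 -- 7
  Match 3 -- 8
  Match 4 -- 9
  Match 5 -- 10
  Match 6 -- 11
  No augmenting path remains.

Step 3: Verify this is maximum:
  Matching size 6 = min(|L|, |R|) = min(6, 6), which is an upper bound, so this matching is maximum.

Maximum matching: {(1,12), (2,7), (3,8), (4,9), (5,10), (6,11)}
Size: 6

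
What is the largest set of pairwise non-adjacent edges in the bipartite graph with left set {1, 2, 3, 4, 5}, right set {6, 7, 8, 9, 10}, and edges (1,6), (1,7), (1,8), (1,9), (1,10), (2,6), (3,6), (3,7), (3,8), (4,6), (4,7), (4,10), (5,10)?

Step 1: List the neighbors of each left vertex:
  1: 6, 7, 8, 9, 10
  2: 6
  3: 6, 7, 8
  4: 6, 7, 10
  5: 10

Step 2: Greedily match left vertices, then look for augmenting paths:
  Match 1 -- 9
  Match 2 -- 6
  Match 3 -- 8
  Match 4 -- 7
  Match 5 -- 10
  No augmenting path remains.

Step 3: Verify this is maximum:
  Matching size 5 = min(|L|, |R|) = min(5, 5), which is an upper bound, so this matching is maximum.

Maximum matching: {(1,9), (2,6), (3,8), (4,7), (5,10)}
Size: 5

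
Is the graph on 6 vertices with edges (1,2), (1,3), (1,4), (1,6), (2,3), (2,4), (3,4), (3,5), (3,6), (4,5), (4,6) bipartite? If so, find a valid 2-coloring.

Step 1: Attempt 2-coloring using BFS:
  Start at vertex 1, assign color 0
  Color vertex 2 with color 1 (neighbor of 1)
  Color vertex 3 with color 1 (neighbor of 1)
  Color vertex 4 with color 1 (neighbor of 1)
  Color vertex 6 with color 1 (neighbor of 1)

Step 2: Conflict found! Vertices 2 and 3 are adjacent but have the same color.
This means the graph contains an odd cycle.

The graph is NOT bipartite.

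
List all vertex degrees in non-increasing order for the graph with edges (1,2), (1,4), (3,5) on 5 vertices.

Step 1: Count edges incident to each vertex:
  deg(1) = 2 (neighbors: 2, 4)
  deg(2) = 1 (neighbors: 1)
  deg(3) = 1 (neighbors: 5)
  deg(4) = 1 (neighbors: 1)
  deg(5) = 1 (neighbors: 3)

Step 2: Sort degrees in non-increasing order:
  Degrees: [2, 1, 1, 1, 1] -> sorted: [2, 1, 1, 1, 1]

Degree sequence: [2, 1, 1, 1, 1]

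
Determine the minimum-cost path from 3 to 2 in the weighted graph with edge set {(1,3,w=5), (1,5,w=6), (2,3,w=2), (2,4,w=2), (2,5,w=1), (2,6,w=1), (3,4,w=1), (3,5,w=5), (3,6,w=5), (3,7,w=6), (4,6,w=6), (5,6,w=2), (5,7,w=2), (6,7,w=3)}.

Step 1: Build adjacency list with weights:
  1: 3(w=5), 5(w=6)
  2: 3(w=2), 4(w=2), 5(w=1), 6(w=1)
  3: 1(w=5), 2(w=2), 4(w=1), 5(w=5), 6(w=5), 7(w=6)
  4: 2(w=2), 3(w=1), 6(w=6)
  5: 1(w=6), 2(w=1), 3(w=5), 6(w=2), 7(w=2)
  6: 2(w=1), 3(w=5), 4(w=6), 5(w=2), 7(w=3)
  7: 3(w=6), 5(w=2), 6(w=3)

Step 2: Apply Dijkstra's algorithm from vertex 3:
  Visit vertex 3 (distance=0)
    Update dist[1] = 5
    Update dist[2] = 2
    Update dist[4] = 1
    Update dist[5] = 5
    Update dist[6] = 5
    Update dist[7] = 6
  Visit vertex 4 (distance=1)
  Visit vertex 2 (distance=2)
    Update dist[5] = 3
    Update dist[6] = 3

Step 3: Shortest path: 3 -> 2
Total weight: 2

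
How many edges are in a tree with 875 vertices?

A tree on n vertices always has exactly n - 1 edges.
For n = 875: edges = 875 - 1 = 874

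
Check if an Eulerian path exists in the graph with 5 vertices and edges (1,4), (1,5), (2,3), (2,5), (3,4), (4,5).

Step 1: Find the degree of each vertex:
  deg(1) = 2
  deg(2) = 2
  deg(3) = 2
  deg(4) = 3
  deg(5) = 3

Step 2: Count vertices with odd degree:
  Odd-degree vertices: 4, 5 (2 total)

Step 3: Apply Euler's theorem:
  - Eulerian circuit exists iff graph is connected and all vertices have even degree
  - Eulerian path exists iff graph is connected and has 0 or 2 odd-degree vertices

Graph is connected with exactly 2 odd-degree vertices (4, 5).
Eulerian path exists (starting and ending at the odd-degree vertices), but no Eulerian circuit.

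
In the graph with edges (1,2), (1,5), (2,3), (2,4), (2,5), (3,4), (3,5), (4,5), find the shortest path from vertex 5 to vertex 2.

Step 1: Build adjacency list:
  1: 2, 5
  2: 1, 3, 4, 5
  3: 2, 4, 5
  4: 2, 3, 5
  5: 1, 2, 3, 4

Step 2: BFS from vertex 5 to find shortest path to 2:
  vertex 1 reached at distance 1
  vertex 2 reached at distance 1

Step 3: Shortest path: 5 -> 2
Path length: 1 edge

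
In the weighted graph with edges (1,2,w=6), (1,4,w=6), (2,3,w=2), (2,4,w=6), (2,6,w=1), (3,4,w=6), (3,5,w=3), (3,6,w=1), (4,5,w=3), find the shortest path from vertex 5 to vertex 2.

Step 1: Build adjacency list with weights:
  1: 2(w=6), 4(w=6)
  2: 1(w=6), 3(w=2), 4(w=6), 6(w=1)
  3: 2(w=2), 4(w=6), 5(w=3), 6(w=1)
  4: 1(w=6), 2(w=6), 3(w=6), 5(w=3)
  5: 3(w=3), 4(w=3)
  6: 2(w=1), 3(w=1)

Step 2: Apply Dijkstra's algorithm from vertex 5:
  Visit vertex 5 (distance=0)
    Update dist[3] = 3
    Update dist[4] = 3
  Visit vertex 3 (distance=3)
    Update dist[2] = 5
    Update dist[6] = 4
  Visit vertex 4 (distance=3)
    Update dist[1] = 9
  Visit vertex 6 (distance=4)
  Visit vertex 2 (distance=5)

Step 3: Shortest path: 5 -> 3 -> 2
Total weight: 3 + 2 = 5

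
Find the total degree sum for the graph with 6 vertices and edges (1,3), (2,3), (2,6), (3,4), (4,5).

Step 1: Count edges incident to each vertex:
  deg(1) = 1 (neighbors: 3)
  deg(2) = 2 (neighbors: 3, 6)
  deg(3) = 3 (neighbors: 1, 2, 4)
  deg(4) = 2 (neighbors: 3, 5)
  deg(5) = 1 (neighbors: 4)
  deg(6) = 1 (neighbors: 2)

Step 2: Sum all degrees:
  1 + 2 + 3 + 2 + 1 + 1 = 10

Verification: sum of degrees = 2 * |E| = 2 * 5 = 10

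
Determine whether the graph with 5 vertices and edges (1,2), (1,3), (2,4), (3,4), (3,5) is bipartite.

Step 1: Attempt 2-coloring using BFS:
  Start at vertex 1, assign color 0
  Color vertex 2 with color 1 (neighbor of 1)
  Color vertex 3 with color 1 (neighbor of 1)
  Color vertex 4 with color 0 (neighbor of 2)
  Color vertex 5 with color 0 (neighbor of 3)

Step 2: 2-coloring succeeded. No conflicts found.
  Set A (color 0): {1, 4, 5}
  Set B (color 1): {2, 3}

The graph is bipartite with partition {1, 4, 5}, {2, 3}.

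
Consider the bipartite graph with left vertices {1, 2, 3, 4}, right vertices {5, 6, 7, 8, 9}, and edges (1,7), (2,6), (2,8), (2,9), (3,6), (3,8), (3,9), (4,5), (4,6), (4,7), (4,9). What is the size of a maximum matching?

Step 1: List the neighbors of each left vertex:
  1: 7
  2: 6, 8, 9
  3: 6, 8, 9
  4: 5, 6, 7, 9

Step 2: Greedily match left vertices, then look for augmenting paths:
  Match 1 -- 7
  Match 2 -- 6
  Match 3 -- 8
  Match 4 -- 5
  No augmenting path remains.

Step 3: Verify this is maximum:
  Matching size 4 = min(|L|, |R|) = min(4, 5), which is an upper bound, so this matching is maximum.

Maximum matching: {(1,7), (2,6), (3,8), (4,5)}
Size: 4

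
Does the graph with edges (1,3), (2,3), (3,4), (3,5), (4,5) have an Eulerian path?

Step 1: Find the degree of each vertex:
  deg(1) = 1
  deg(2) = 1
  deg(3) = 4
  deg(4) = 2
  deg(5) = 2

Step 2: Count vertices with odd degree:
  Odd-degree vertices: 1, 2 (2 total)

Step 3: Apply Euler's theorem:
  - Eulerian circuit exists iff graph is connected and all vertices have even degree
  - Eulerian path exists iff graph is connected and has 0 or 2 odd-degree vertices

Graph is connected with exactly 2 odd-degree vertices (1, 2).
Eulerian path exists (starting and ending at the odd-degree vertices), but no Eulerian circuit.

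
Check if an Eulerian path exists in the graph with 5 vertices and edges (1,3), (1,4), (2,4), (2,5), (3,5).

Step 1: Find the degree of each vertex:
  deg(1) = 2
  deg(2) = 2
  deg(3) = 2
  deg(4) = 2
  deg(5) = 2

Step 2: Count vertices with odd degree:
  All vertices have even degree (0 odd-degree vertices)

Step 3: Apply Euler's theorem:
  - Eulerian circuit exists iff graph is connected and all vertices have even degree
  - Eulerian path exists iff graph is connected and has 0 or 2 odd-degree vertices

Graph is connected with 0 odd-degree vertices.
Both Eulerian circuit and Eulerian path exist.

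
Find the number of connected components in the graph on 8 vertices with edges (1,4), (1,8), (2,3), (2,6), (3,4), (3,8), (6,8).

Step 1: Build adjacency list from edges:
  1: 4, 8
  2: 3, 6
  3: 2, 4, 8
  4: 1, 3
  5: (none)
  6: 2, 8
  7: (none)
  8: 1, 3, 6

Step 2: Run BFS/DFS from vertex 1:
  Visited: {1, 4, 8, 3, 6, 2}
  Reached 6 of 8 vertices

Step 3: Only 6 of 8 vertices reached. Graph is disconnected.
Connected components: {1, 2, 3, 4, 6, 8}, {5}, {7}
Number of connected components: 3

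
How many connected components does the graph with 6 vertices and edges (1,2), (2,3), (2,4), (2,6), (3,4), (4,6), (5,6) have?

Step 1: Build adjacency list from edges:
  1: 2
  2: 1, 3, 4, 6
  3: 2, 4
  4: 2, 3, 6
  5: 6
  6: 2, 4, 5

Step 2: Run BFS/DFS from vertex 1:
  Visited: {1, 2, 3, 4, 6, 5}
  Reached 6 of 6 vertices

Step 3: All 6 vertices reached from vertex 1, so the graph is connected.
Number of connected components: 1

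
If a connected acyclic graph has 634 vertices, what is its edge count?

A tree on n vertices always has exactly n - 1 edges.
For n = 634: edges = 634 - 1 = 633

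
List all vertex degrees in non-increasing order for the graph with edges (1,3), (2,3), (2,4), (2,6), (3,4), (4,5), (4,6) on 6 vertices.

Step 1: Count edges incident to each vertex:
  deg(1) = 1 (neighbors: 3)
  deg(2) = 3 (neighbors: 3, 4, 6)
  deg(3) = 3 (neighbors: 1, 2, 4)
  deg(4) = 4 (neighbors: 2, 3, 5, 6)
  deg(5) = 1 (neighbors: 4)
  deg(6) = 2 (neighbors: 2, 4)

Step 2: Sort degrees in non-increasing order:
  Degrees: [1, 3, 3, 4, 1, 2] -> sorted: [4, 3, 3, 2, 1, 1]

Degree sequence: [4, 3, 3, 2, 1, 1]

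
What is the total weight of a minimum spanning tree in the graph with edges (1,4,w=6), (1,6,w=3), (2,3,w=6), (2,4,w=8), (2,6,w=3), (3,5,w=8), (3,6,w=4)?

Apply Kruskal's algorithm (sort edges by weight, add if no cycle):

Sorted edges by weight:
  (1,6) w=3
  (2,6) w=3
  (3,6) w=4
  (1,4) w=6
  (2,3) w=6
  (2,4) w=8
  (3,5) w=8

Add edge (1,6) w=3 -- no cycle. Running total: 3
Add edge (2,6) w=3 -- no cycle. Running total: 6
Add edge (3,6) w=4 -- no cycle. Running total: 10
Add edge (1,4) w=6 -- no cycle. Running total: 16
Skip edge (2,3) w=6 -- would create cycle
Skip edge (2,4) w=8 -- would create cycle
Add edge (3,5) w=8 -- no cycle. Running total: 24

MST edges: (1,6,w=3), (2,6,w=3), (3,6,w=4), (1,4,w=6), (3,5,w=8)
Total MST weight: 3 + 3 + 4 + 6 + 8 = 24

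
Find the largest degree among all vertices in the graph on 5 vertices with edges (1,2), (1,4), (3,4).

Step 1: Count edges incident to each vertex:
  deg(1) = 2 (neighbors: 2, 4)
  deg(2) = 1 (neighbors: 1)
  deg(3) = 1 (neighbors: 4)
  deg(4) = 2 (neighbors: 1, 3)
  deg(5) = 0 (neighbors: none)

Step 2: Find maximum:
  max(2, 1, 1, 2, 0) = 2 (vertex 1)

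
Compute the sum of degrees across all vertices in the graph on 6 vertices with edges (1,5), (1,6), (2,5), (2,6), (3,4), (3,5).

Step 1: Count edges incident to each vertex:
  deg(1) = 2 (neighbors: 5, 6)
  deg(2) = 2 (neighbors: 5, 6)
  deg(3) = 2 (neighbors: 4, 5)
  deg(4) = 1 (neighbors: 3)
  deg(5) = 3 (neighbors: 1, 2, 3)
  deg(6) = 2 (neighbors: 1, 2)

Step 2: Sum all degrees:
  2 + 2 + 2 + 1 + 3 + 2 = 12

Verification: sum of degrees = 2 * |E| = 2 * 6 = 12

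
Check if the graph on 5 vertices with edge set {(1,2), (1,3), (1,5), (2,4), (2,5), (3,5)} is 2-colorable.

Step 1: Attempt 2-coloring using BFS:
  Start at vertex 1, assign color 0
  Color vertex 2 with color 1 (neighbor of 1)
  Color vertex 3 with color 1 (neighbor of 1)
  Color vertex 5 with color 1 (neighbor of 1)
  Color vertex 4 with color 0 (neighbor of 2)

Step 2: Conflict found! Vertices 2 and 5 are adjacent but have the same color.
This means the graph contains an odd cycle.

The graph is NOT bipartite.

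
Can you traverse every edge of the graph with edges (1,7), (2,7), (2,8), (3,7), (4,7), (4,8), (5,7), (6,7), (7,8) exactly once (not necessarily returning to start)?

Step 1: Find the degree of each vertex:
  deg(1) = 1
  deg(2) = 2
  deg(3) = 1
  deg(4) = 2
  deg(5) = 1
  deg(6) = 1
  deg(7) = 7
  deg(8) = 3

Step 2: Count vertices with odd degree:
  Odd-degree vertices: 1, 3, 5, 6, 7, 8 (6 total)

Step 3: Apply Euler's theorem:
  - Eulerian circuit exists iff graph is connected and all vertices have even degree
  - Eulerian path exists iff graph is connected and has 0 or 2 odd-degree vertices

Graph has 6 odd-degree vertices (need 0 or 2).
Neither Eulerian path nor Eulerian circuit exists.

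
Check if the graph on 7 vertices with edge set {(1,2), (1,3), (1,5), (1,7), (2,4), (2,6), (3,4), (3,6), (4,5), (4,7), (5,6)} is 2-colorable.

Step 1: Attempt 2-coloring using BFS:
  Start at vertex 1, assign color 0
  Color vertex 2 with color 1 (neighbor of 1)
  Color vertex 3 with color 1 (neighbor of 1)
  Color vertex 5 with color 1 (neighbor of 1)
  Color vertex 7 with color 1 (neighbor of 1)
  Color vertex 4 with color 0 (neighbor of 2)
  Color vertex 6 with color 0 (neighbor of 2)

Step 2: 2-coloring succeeded. No conflicts found.
  Set A (color 0): {1, 4, 6}
  Set B (color 1): {2, 3, 5, 7}

The graph is bipartite with partition {1, 4, 6}, {2, 3, 5, 7}.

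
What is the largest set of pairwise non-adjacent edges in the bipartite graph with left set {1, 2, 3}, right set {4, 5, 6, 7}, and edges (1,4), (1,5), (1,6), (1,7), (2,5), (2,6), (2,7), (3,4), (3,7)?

Step 1: List the neighbors of each left vertex:
  1: 4, 5, 6, 7
  2: 5, 6, 7
  3: 4, 7

Step 2: Greedily match left vertices, then look for augmenting paths:
  Match 1 -- 4
  Match 2 -- 5
  Match 3 -- 7
  No augmenting path remains.

Step 3: Verify this is maximum:
  Matching size 3 = min(|L|, |R|) = min(3, 4), which is an upper bound, so this matching is maximum.

Maximum matching: {(1,4), (2,5), (3,7)}
Size: 3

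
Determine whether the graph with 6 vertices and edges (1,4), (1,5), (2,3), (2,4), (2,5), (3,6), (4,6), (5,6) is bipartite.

Step 1: Attempt 2-coloring using BFS:
  Start at vertex 1, assign color 0
  Color vertex 4 with color 1 (neighbor of 1)
  Color vertex 5 with color 1 (neighbor of 1)
  Color vertex 2 with color 0 (neighbor of 4)
  Color vertex 6 with color 0 (neighbor of 4)
  Color vertex 3 with color 1 (neighbor of 2)

Step 2: 2-coloring succeeded. No conflicts found.
  Set A (color 0): {1, 2, 6}
  Set B (color 1): {3, 4, 5}

The graph is bipartite with partition {1, 2, 6}, {3, 4, 5}.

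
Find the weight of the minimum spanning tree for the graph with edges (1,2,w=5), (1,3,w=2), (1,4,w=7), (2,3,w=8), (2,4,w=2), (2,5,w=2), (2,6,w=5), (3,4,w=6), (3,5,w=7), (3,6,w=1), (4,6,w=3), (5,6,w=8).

Apply Kruskal's algorithm (sort edges by weight, add if no cycle):

Sorted edges by weight:
  (3,6) w=1
  (1,3) w=2
  (2,4) w=2
  (2,5) w=2
  (4,6) w=3
  (1,2) w=5
  (2,6) w=5
  (3,4) w=6
  (1,4) w=7
  (3,5) w=7
  (2,3) w=8
  (5,6) w=8

Add edge (3,6) w=1 -- no cycle. Running total: 1
Add edge (1,3) w=2 -- no cycle. Running total: 3
Add edge (2,4) w=2 -- no cycle. Running total: 5
Add edge (2,5) w=2 -- no cycle. Running total: 7
Add edge (4,6) w=3 -- no cycle. Running total: 10

MST edges: (3,6,w=1), (1,3,w=2), (2,4,w=2), (2,5,w=2), (4,6,w=3)
Total MST weight: 1 + 2 + 2 + 2 + 3 = 10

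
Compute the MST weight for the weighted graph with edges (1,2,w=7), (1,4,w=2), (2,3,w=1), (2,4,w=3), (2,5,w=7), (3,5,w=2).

Apply Kruskal's algorithm (sort edges by weight, add if no cycle):

Sorted edges by weight:
  (2,3) w=1
  (1,4) w=2
  (3,5) w=2
  (2,4) w=3
  (1,2) w=7
  (2,5) w=7

Add edge (2,3) w=1 -- no cycle. Running total: 1
Add edge (1,4) w=2 -- no cycle. Running total: 3
Add edge (3,5) w=2 -- no cycle. Running total: 5
Add edge (2,4) w=3 -- no cycle. Running total: 8

MST edges: (2,3,w=1), (1,4,w=2), (3,5,w=2), (2,4,w=3)
Total MST weight: 1 + 2 + 2 + 3 = 8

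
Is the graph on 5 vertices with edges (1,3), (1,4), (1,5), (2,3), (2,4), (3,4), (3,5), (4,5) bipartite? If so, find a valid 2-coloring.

Step 1: Attempt 2-coloring using BFS:
  Start at vertex 1, assign color 0
  Color vertex 3 with color 1 (neighbor of 1)
  Color vertex 4 with color 1 (neighbor of 1)
  Color vertex 5 with color 1 (neighbor of 1)
  Color vertex 2 with color 0 (neighbor of 3)

Step 2: Conflict found! Vertices 3 and 4 are adjacent but have the same color.
This means the graph contains an odd cycle.

The graph is NOT bipartite.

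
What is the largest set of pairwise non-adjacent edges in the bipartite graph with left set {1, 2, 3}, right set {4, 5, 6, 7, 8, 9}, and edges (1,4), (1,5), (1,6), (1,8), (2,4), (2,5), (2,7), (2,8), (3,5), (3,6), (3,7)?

Step 1: List the neighbors of each left vertex:
  1: 4, 5, 6, 8
  2: 4, 5, 7, 8
  3: 5, 6, 7

Step 2: Greedily match left vertices, then look for augmenting paths:
  Match 1 -- 4
  Match 2 -- 5
  Match 3 -- 6
  No augmenting path remains.

Step 3: Verify this is maximum:
  Matching size 3 = min(|L|, |R|) = min(3, 6), which is an upper bound, so this matching is maximum.

Maximum matching: {(1,4), (2,5), (3,6)}
Size: 3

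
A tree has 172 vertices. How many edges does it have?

A tree on n vertices always has exactly n - 1 edges.
For n = 172: edges = 172 - 1 = 171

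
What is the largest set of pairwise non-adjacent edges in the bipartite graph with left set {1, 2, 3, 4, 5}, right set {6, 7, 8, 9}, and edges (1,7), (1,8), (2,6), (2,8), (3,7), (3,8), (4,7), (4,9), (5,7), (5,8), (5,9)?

Step 1: List the neighbors of each left vertex:
  1: 7, 8
  2: 6, 8
  3: 7, 8
  4: 7, 9
  5: 7, 8, 9

Step 2: Greedily match left vertices, then look for augmenting paths:
  Match 1 -- 7
  Match 2 -- 6
  Match 3 -- 8
  Match 4 -- 9
  No augmenting path remains.

Step 3: Verify this is maximum:
  Matching size 4 = min(|L|, |R|) = min(5, 4), which is an upper bound, so this matching is maximum.

Maximum matching: {(1,7), (2,6), (3,8), (4,9)}
Size: 4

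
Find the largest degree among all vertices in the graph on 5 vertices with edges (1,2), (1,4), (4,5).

Step 1: Count edges incident to each vertex:
  deg(1) = 2 (neighbors: 2, 4)
  deg(2) = 1 (neighbors: 1)
  deg(3) = 0 (neighbors: none)
  deg(4) = 2 (neighbors: 1, 5)
  deg(5) = 1 (neighbors: 4)

Step 2: Find maximum:
  max(2, 1, 0, 2, 1) = 2 (vertex 1)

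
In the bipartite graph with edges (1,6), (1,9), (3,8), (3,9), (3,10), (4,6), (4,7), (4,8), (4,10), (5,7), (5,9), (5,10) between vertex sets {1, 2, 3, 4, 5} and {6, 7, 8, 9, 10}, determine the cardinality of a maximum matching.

Step 1: List the neighbors of each left vertex:
  1: 6, 9
  2: (none)
  3: 8, 9, 10
  4: 6, 7, 8, 10
  5: 7, 9, 10

Step 2: Greedily match left vertices, then look for augmenting paths:
  Match 1 -- 6
  Match 3 -- 8
  Match 4 -- 7
  Match 5 -- 9
  No augmenting path remains.

Step 3: Verify this is maximum:
  Matching has size 4. The vertex set {1, 3, 4, 5} covers every edge and has size 4; any matching has at most one edge per cover vertex, so 4 is maximum (König's theorem).

Maximum matching: {(1,6), (3,8), (4,7), (5,9)}
Size: 4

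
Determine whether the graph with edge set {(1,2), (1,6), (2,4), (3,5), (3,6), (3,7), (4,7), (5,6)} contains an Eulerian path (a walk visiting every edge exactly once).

Step 1: Find the degree of each vertex:
  deg(1) = 2
  deg(2) = 2
  deg(3) = 3
  deg(4) = 2
  deg(5) = 2
  deg(6) = 3
  deg(7) = 2

Step 2: Count vertices with odd degree:
  Odd-degree vertices: 3, 6 (2 total)

Step 3: Apply Euler's theorem:
  - Eulerian circuit exists iff graph is connected and all vertices have even degree
  - Eulerian path exists iff graph is connected and has 0 or 2 odd-degree vertices

Graph is connected with exactly 2 odd-degree vertices (3, 6).
Eulerian path exists (starting and ending at the odd-degree vertices), but no Eulerian circuit.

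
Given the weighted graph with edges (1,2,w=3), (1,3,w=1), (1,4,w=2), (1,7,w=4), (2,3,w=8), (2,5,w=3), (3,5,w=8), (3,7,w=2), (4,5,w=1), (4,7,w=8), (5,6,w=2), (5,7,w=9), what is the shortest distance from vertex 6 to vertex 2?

Step 1: Build adjacency list with weights:
  1: 2(w=3), 3(w=1), 4(w=2), 7(w=4)
  2: 1(w=3), 3(w=8), 5(w=3)
  3: 1(w=1), 2(w=8), 5(w=8), 7(w=2)
  4: 1(w=2), 5(w=1), 7(w=8)
  5: 2(w=3), 3(w=8), 4(w=1), 6(w=2), 7(w=9)
  6: 5(w=2)
  7: 1(w=4), 3(w=2), 4(w=8), 5(w=9)

Step 2: Apply Dijkstra's algorithm from vertex 6:
  Visit vertex 6 (distance=0)
    Update dist[5] = 2
  Visit vertex 5 (distance=2)
    Update dist[2] = 5
    Update dist[3] = 10
    Update dist[4] = 3
    Update dist[7] = 11
  Visit vertex 4 (distance=3)
    Update dist[1] = 5
  Visit vertex 1 (distance=5)
    Update dist[3] = 6
    Update dist[7] = 9
  Visit vertex 2 (distance=5)

Step 3: Shortest path: 6 -> 5 -> 2
Total weight: 2 + 3 = 5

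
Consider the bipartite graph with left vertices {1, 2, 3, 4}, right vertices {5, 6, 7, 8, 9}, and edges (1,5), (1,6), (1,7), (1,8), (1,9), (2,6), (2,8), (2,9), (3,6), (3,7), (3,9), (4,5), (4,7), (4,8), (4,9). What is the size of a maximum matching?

Step 1: List the neighbors of each left vertex:
  1: 5, 6, 7, 8, 9
  2: 6, 8, 9
  3: 6, 7, 9
  4: 5, 7, 8, 9

Step 2: Greedily match left vertices, then look for augmenting paths:
  Match 1 -- 5
  Match 2 -- 6
  Match 3 -- 7
  Match 4 -- 8
  No augmenting path remains.

Step 3: Verify this is maximum:
  Matching size 4 = min(|L|, |R|) = min(4, 5), which is an upper bound, so this matching is maximum.

Maximum matching: {(1,5), (2,6), (3,7), (4,8)}
Size: 4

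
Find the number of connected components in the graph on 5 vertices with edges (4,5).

Step 1: Build adjacency list from edges:
  1: (none)
  2: (none)
  3: (none)
  4: 5
  5: 4

Step 2: Run BFS/DFS from vertex 1:
  Visited: {1}
  Reached 1 of 5 vertices

Step 3: Only 1 of 5 vertices reached. Graph is disconnected.
Connected components: {1}, {2}, {3}, {4, 5}
Number of connected components: 4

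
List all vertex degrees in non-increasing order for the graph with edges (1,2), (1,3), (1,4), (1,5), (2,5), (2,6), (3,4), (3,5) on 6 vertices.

Step 1: Count edges incident to each vertex:
  deg(1) = 4 (neighbors: 2, 3, 4, 5)
  deg(2) = 3 (neighbors: 1, 5, 6)
  deg(3) = 3 (neighbors: 1, 4, 5)
  deg(4) = 2 (neighbors: 1, 3)
  deg(5) = 3 (neighbors: 1, 2, 3)
  deg(6) = 1 (neighbors: 2)

Step 2: Sort degrees in non-increasing order:
  Degrees: [4, 3, 3, 2, 3, 1] -> sorted: [4, 3, 3, 3, 2, 1]

Degree sequence: [4, 3, 3, 3, 2, 1]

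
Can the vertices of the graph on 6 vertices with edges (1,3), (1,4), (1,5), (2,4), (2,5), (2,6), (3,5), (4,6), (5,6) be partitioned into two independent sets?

Step 1: Attempt 2-coloring using BFS:
  Start at vertex 1, assign color 0
  Color vertex 3 with color 1 (neighbor of 1)
  Color vertex 4 with color 1 (neighbor of 1)
  Color vertex 5 with color 1 (neighbor of 1)

Step 2: Conflict found! Vertices 3 and 5 are adjacent but have the same color.
This means the graph contains an odd cycle.

The graph is NOT bipartite.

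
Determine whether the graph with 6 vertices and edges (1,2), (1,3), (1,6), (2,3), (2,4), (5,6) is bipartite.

Step 1: Attempt 2-coloring using BFS:
  Start at vertex 1, assign color 0
  Color vertex 2 with color 1 (neighbor of 1)
  Color vertex 3 with color 1 (neighbor of 1)
  Color vertex 6 with color 1 (neighbor of 1)

Step 2: Conflict found! Vertices 2 and 3 are adjacent but have the same color.
This means the graph contains an odd cycle.

The graph is NOT bipartite.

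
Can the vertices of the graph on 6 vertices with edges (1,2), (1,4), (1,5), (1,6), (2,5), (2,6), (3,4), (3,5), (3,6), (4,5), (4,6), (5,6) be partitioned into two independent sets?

Step 1: Attempt 2-coloring using BFS:
  Start at vertex 1, assign color 0
  Color vertex 2 with color 1 (neighbor of 1)
  Color vertex 4 with color 1 (neighbor of 1)
  Color vertex 5 with color 1 (neighbor of 1)
  Color vertex 6 with color 1 (neighbor of 1)

Step 2: Conflict found! Vertices 2 and 5 are adjacent but have the same color.
This means the graph contains an odd cycle.

The graph is NOT bipartite.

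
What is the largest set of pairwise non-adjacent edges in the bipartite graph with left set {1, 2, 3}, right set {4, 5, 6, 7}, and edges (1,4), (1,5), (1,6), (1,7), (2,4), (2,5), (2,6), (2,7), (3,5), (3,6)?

Step 1: List the neighbors of each left vertex:
  1: 4, 5, 6, 7
  2: 4, 5, 6, 7
  3: 5, 6

Step 2: Greedily match left vertices, then look for augmenting paths:
  Match 1 -- 4
  Match 2 -- 5
  Match 3 -- 6
  No augmenting path remains.

Step 3: Verify this is maximum:
  Matching size 3 = min(|L|, |R|) = min(3, 4), which is an upper bound, so this matching is maximum.

Maximum matching: {(1,4), (2,5), (3,6)}
Size: 3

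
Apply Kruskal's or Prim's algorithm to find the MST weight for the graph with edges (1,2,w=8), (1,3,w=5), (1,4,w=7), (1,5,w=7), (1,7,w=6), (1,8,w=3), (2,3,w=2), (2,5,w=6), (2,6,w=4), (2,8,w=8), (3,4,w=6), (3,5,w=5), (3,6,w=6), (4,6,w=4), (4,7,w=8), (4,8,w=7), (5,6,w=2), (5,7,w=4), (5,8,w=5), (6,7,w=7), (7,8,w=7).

Apply Kruskal's algorithm (sort edges by weight, add if no cycle):

Sorted edges by weight:
  (2,3) w=2
  (5,6) w=2
  (1,8) w=3
  (2,6) w=4
  (4,6) w=4
  (5,7) w=4
  (1,3) w=5
  (3,5) w=5
  (5,8) w=5
  (1,7) w=6
  (2,5) w=6
  (3,4) w=6
  (3,6) w=6
  (1,4) w=7
  (1,5) w=7
  (4,8) w=7
  (6,7) w=7
  (7,8) w=7
  (1,2) w=8
  (2,8) w=8
  (4,7) w=8

Add edge (2,3) w=2 -- no cycle. Running total: 2
Add edge (5,6) w=2 -- no cycle. Running total: 4
Add edge (1,8) w=3 -- no cycle. Running total: 7
Add edge (2,6) w=4 -- no cycle. Running total: 11
Add edge (4,6) w=4 -- no cycle. Running total: 15
Add edge (5,7) w=4 -- no cycle. Running total: 19
Add edge (1,3) w=5 -- no cycle. Running total: 24

MST edges: (2,3,w=2), (5,6,w=2), (1,8,w=3), (2,6,w=4), (4,6,w=4), (5,7,w=4), (1,3,w=5)
Total MST weight: 2 + 2 + 3 + 4 + 4 + 4 + 5 = 24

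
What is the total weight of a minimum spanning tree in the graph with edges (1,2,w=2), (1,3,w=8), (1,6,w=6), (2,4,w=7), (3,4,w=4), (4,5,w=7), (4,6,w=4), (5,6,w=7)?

Apply Kruskal's algorithm (sort edges by weight, add if no cycle):

Sorted edges by weight:
  (1,2) w=2
  (3,4) w=4
  (4,6) w=4
  (1,6) w=6
  (2,4) w=7
  (4,5) w=7
  (5,6) w=7
  (1,3) w=8

Add edge (1,2) w=2 -- no cycle. Running total: 2
Add edge (3,4) w=4 -- no cycle. Running total: 6
Add edge (4,6) w=4 -- no cycle. Running total: 10
Add edge (1,6) w=6 -- no cycle. Running total: 16
Skip edge (2,4) w=7 -- would create cycle
Add edge (4,5) w=7 -- no cycle. Running total: 23

MST edges: (1,2,w=2), (3,4,w=4), (4,6,w=4), (1,6,w=6), (4,5,w=7)
Total MST weight: 2 + 4 + 4 + 6 + 7 = 23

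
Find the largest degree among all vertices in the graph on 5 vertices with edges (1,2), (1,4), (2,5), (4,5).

Step 1: Count edges incident to each vertex:
  deg(1) = 2 (neighbors: 2, 4)
  deg(2) = 2 (neighbors: 1, 5)
  deg(3) = 0 (neighbors: none)
  deg(4) = 2 (neighbors: 1, 5)
  deg(5) = 2 (neighbors: 2, 4)

Step 2: Find maximum:
  max(2, 2, 0, 2, 2) = 2 (vertex 1)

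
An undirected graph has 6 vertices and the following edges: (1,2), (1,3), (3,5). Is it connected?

Step 1: Build adjacency list from edges:
  1: 2, 3
  2: 1
  3: 1, 5
  4: (none)
  5: 3
  6: (none)

Step 2: Run BFS/DFS from vertex 1:
  Visited: {1, 2, 3, 5}
  Reached 4 of 6 vertices

Step 3: Only 4 of 6 vertices reached. Graph is disconnected.
Connected components: {1, 2, 3, 5}, {4}, {6}
Answer: No, the graph is not connected (3 components).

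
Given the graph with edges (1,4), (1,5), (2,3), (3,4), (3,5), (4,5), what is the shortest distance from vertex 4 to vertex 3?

Step 1: Build adjacency list:
  1: 4, 5
  2: 3
  3: 2, 4, 5
  4: 1, 3, 5
  5: 1, 3, 4

Step 2: BFS from vertex 4 to find shortest path to 3:
  vertex 1 reached at distance 1
  vertex 3 reached at distance 1

Step 3: Shortest path: 4 -> 3
Path length: 1 edge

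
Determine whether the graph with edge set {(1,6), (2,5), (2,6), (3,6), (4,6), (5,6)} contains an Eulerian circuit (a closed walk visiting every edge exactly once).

Step 1: Find the degree of each vertex:
  deg(1) = 1
  deg(2) = 2
  deg(3) = 1
  deg(4) = 1
  deg(5) = 2
  deg(6) = 5

Step 2: Count vertices with odd degree:
  Odd-degree vertices: 1, 3, 4, 6 (4 total)

Step 3: Apply Euler's theorem:
  - Eulerian circuit exists iff graph is connected and all vertices have even degree
  - Eulerian path exists iff graph is connected and has 0 or 2 odd-degree vertices

Graph has 4 odd-degree vertices (need 0 or 2).
Neither Eulerian path nor Eulerian circuit exists.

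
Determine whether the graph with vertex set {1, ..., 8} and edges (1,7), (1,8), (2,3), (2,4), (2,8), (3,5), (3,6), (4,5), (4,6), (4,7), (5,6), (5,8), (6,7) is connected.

Step 1: Build adjacency list from edges:
  1: 7, 8
  2: 3, 4, 8
  3: 2, 5, 6
  4: 2, 5, 6, 7
  5: 3, 4, 6, 8
  6: 3, 4, 5, 7
  7: 1, 4, 6
  8: 1, 2, 5

Step 2: Run BFS/DFS from vertex 1:
  Visited: {1, 7, 8, 4, 6, 2, 5, 3}
  Reached 8 of 8 vertices

Step 3: All 8 vertices reached from vertex 1, so the graph is connected.
Answer: Yes, the graph is connected.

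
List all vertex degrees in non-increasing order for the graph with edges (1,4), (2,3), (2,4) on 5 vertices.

Step 1: Count edges incident to each vertex:
  deg(1) = 1 (neighbors: 4)
  deg(2) = 2 (neighbors: 3, 4)
  deg(3) = 1 (neighbors: 2)
  deg(4) = 2 (neighbors: 1, 2)
  deg(5) = 0 (neighbors: none)

Step 2: Sort degrees in non-increasing order:
  Degrees: [1, 2, 1, 2, 0] -> sorted: [2, 2, 1, 1, 0]

Degree sequence: [2, 2, 1, 1, 0]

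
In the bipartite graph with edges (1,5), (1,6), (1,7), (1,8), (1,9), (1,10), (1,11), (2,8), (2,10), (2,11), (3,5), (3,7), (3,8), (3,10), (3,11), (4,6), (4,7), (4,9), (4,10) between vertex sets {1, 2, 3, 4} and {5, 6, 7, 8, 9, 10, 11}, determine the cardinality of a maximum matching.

Step 1: List the neighbors of each left vertex:
  1: 5, 6, 7, 8, 9, 10, 11
  2: 8, 10, 11
  3: 5, 7, 8, 10, 11
  4: 6, 7, 9, 10

Step 2: Greedily match left vertices, then look for augmenting paths:
  Match 1 -- 5
  Match 2 -- 8
  Match 3 -- 7
  Match 4 -- 6
  No augmenting path remains.

Step 3: Verify this is maximum:
  Matching size 4 = min(|L|, |R|) = min(4, 7), which is an upper bound, so this matching is maximum.

Maximum matching: {(1,5), (2,8), (3,7), (4,6)}
Size: 4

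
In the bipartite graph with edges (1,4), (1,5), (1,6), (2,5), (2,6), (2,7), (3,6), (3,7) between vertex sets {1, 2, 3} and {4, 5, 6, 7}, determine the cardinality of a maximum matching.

Step 1: List the neighbors of each left vertex:
  1: 4, 5, 6
  2: 5, 6, 7
  3: 6, 7

Step 2: Greedily match left vertices, then look for augmenting paths:
  Match 1 -- 4
  Match 2 -- 5
  Match 3 -- 6
  No augmenting path remains.

Step 3: Verify this is maximum:
  Matching size 3 = min(|L|, |R|) = min(3, 4), which is an upper bound, so this matching is maximum.

Maximum matching: {(1,4), (2,5), (3,6)}
Size: 3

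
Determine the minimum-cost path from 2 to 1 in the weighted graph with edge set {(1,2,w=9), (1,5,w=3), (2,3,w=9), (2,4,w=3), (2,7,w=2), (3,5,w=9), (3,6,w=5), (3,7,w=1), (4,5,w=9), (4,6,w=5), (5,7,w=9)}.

Step 1: Build adjacency list with weights:
  1: 2(w=9), 5(w=3)
  2: 1(w=9), 3(w=9), 4(w=3), 7(w=2)
  3: 2(w=9), 5(w=9), 6(w=5), 7(w=1)
  4: 2(w=3), 5(w=9), 6(w=5)
  5: 1(w=3), 3(w=9), 4(w=9), 7(w=9)
  6: 3(w=5), 4(w=5)
  7: 2(w=2), 3(w=1), 5(w=9)

Step 2: Apply Dijkstra's algorithm from vertex 2:
  Visit vertex 2 (distance=0)
    Update dist[1] = 9
    Update dist[3] = 9
    Update dist[4] = 3
    Update dist[7] = 2
  Visit vertex 7 (distance=2)
    Update dist[3] = 3
    Update dist[5] = 11
  Visit vertex 3 (distance=3)
    Update dist[6] = 8
  Visit vertex 4 (distance=3)
  Visit vertex 6 (distance=8)
  Visit vertex 1 (distance=9)

Step 3: Shortest path: 2 -> 1
Total weight: 9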